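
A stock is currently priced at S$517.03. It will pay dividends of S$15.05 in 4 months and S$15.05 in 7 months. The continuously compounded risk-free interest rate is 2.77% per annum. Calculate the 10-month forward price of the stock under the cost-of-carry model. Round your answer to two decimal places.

S$498.69

PV(dividends) I = 15.05·e^(−0.0277·4/12) + 15.05·e^(−0.0277·7/12)
I = 14.9117 + 14.8088 = 29.7205
F = (S − I)·e^(rT) = (517.03 − 29.7205) · e^(0.0277·10/12)
= 487.3095 · e^0.023083 = 487.3095 × 1.023351 = S$498.69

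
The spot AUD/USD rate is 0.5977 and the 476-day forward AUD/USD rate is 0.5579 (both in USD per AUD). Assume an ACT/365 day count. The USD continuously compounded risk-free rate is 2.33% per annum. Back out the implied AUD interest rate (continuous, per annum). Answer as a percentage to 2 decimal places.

F = S·e^((r_USD − r_AUD)T) ⇒ r_AUD = r_USD − ln(F/S)/T
ln(0.5579/0.5977) = -0.068909; /(476/365) = -0.052840
r_AUD = 0.0233 + 0.052840 = 0.076140
r_AUD = 7.61%

7.61%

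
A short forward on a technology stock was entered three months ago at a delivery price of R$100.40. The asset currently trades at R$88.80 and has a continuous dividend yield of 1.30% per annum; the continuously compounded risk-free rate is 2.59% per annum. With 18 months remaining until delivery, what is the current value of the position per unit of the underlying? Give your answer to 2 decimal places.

Current fair forward for the remaining 18 months: F = S·e^((r − q)·T), (r − q) = 0.0259 − 0.0130 = 0.0129
F = 88.80 · e^(0.0129 × 18/12) = 88.80 × 1.019538 = 90.5350
Value of long forward = (F − K)·e^(−rT) = (90.5350 − 100.40) · e^(−0.0259·18/12)
= -9.8650 × 0.961895 = -9.49
Short position value = −(long value) = R$9.49

R$9.49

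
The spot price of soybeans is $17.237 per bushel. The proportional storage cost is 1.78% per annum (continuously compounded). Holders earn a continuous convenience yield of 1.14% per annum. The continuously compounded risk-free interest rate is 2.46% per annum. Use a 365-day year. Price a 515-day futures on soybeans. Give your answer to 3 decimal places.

$18.008 per bushel

Net carry = r + u − y = 0.0246 + 0.0178 − 0.0114 = 0.0310
F = S·e^((r+u−y)T) = 17.237 · e^(0.0310 × 515/365) = 17.237 · e^0.043740
= 17.237 × 1.044711 = $18.008 per bushel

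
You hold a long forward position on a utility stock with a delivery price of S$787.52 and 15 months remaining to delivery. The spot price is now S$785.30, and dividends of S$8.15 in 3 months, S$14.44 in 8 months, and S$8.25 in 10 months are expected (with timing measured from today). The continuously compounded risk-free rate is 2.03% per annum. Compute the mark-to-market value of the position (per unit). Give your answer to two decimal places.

PV(remaining dividends) I = 8.15·e^(−0.0203·3/12) + 14.44·e^(−0.0203·8/12) + 8.25·e^(−0.0203·10/12) = 30.4662
Current forward F = (S − I)·e^(rT) = (785.30 − 30.4662)·e^(0.0203·15/12) = 754.8338 × 1.025700 = 774.2330
Value (long) = (F − K)·e^(−rT) = (774.2330 − 787.52) × 0.974944 = -12.9541
Value = -S$12.95

-S$12.95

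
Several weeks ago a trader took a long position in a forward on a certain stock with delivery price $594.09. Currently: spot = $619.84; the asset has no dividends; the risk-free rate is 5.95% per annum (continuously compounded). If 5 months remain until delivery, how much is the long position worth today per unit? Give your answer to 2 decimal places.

$40.30

Current fair forward for the remaining 5 months: F = S·e^(r·T), r = 0.0595
F = 619.84 · e^(0.0595 × 5/12) = 619.84 × 1.025102 = 635.3992
Value of long forward = (F − K)·e^(−rT) = (635.3992 − 594.09) · e^(−0.0595·5/12)
= 41.3092 × 0.975513 = 40.30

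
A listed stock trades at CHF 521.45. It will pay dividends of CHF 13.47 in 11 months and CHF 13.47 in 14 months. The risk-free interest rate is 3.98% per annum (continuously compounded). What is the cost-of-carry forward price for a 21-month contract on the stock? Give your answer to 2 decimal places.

PV(dividends) I = 13.47·e^(−0.0398·11/12) + 13.47·e^(−0.0398·14/12)
I = 12.9874 + 12.8588 = 25.8462
F = (S − I)·e^(rT) = (521.45 − 25.8462) · e^(0.0398·21/12)
= 495.6038 · e^0.069650 = 495.6038 × 1.072133 = CHF 531.35

CHF 531.35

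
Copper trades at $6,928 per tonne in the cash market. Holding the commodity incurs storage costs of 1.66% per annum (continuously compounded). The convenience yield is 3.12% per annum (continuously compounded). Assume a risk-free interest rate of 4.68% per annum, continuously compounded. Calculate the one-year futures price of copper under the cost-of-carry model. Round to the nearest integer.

$7,155 per tonne

Net carry = r + u − y = 0.0468 + 0.0166 − 0.0312 = 0.0322
F = S·e^((r+u−y)T) = 6928 · e^(0.0322 × 12/12) = 6928 · e^0.032200
= 6928 × 1.032724 = $7,155 per tonne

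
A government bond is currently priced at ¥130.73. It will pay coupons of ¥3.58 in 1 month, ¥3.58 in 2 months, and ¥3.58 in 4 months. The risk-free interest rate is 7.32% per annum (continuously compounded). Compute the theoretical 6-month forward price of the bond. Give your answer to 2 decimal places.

¥124.62

PV(coupons) I = 3.58·e^(−0.0732·1/12) + 3.58·e^(−0.0732·2/12) + 3.58·e^(−0.0732·4/12)
I = 3.5582 + 3.5366 + 3.4937 = 10.5885
F = (S − I)·e^(rT) = (130.73 − 10.5885) · e^(0.0732·6/12)
= 120.1415 · e^0.036600 = 120.1415 × 1.037278 = ¥124.62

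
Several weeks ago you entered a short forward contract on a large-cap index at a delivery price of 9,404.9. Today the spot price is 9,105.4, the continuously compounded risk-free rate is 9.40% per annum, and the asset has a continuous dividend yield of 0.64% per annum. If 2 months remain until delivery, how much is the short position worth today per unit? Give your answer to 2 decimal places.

163.01

Current fair forward for the remaining 2 months: F = S·e^((r − q)·T), (r − q) = 0.0940 − 0.0064 = 0.0876
F = 9105.4 · e^(0.0876 × 2/12) = 9105.4 × 1.01470710 = 9239.3140
Value of long forward = (F − K)·e^(−rT) = (9239.3140 − 9404.9) · e^(−0.0940·2/12)
= -165.5860 × 0.98445542 = -163.01
Short position value = −(long value) = 163.01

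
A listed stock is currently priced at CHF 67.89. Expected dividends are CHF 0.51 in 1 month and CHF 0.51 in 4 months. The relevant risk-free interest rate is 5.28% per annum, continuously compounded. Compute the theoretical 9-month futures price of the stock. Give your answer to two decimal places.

PV(dividends) I = 0.51·e^(−0.0528·1/12) + 0.51·e^(−0.0528·4/12)
I = 0.5078 + 0.5011 = 1.0089
F = (S − I)·e^(rT) = (67.89 − 1.0089) · e^(0.0528·9/12)
= 66.8811 · e^0.039600 = 66.8811 × 1.040395 = CHF 69.58

CHF 69.58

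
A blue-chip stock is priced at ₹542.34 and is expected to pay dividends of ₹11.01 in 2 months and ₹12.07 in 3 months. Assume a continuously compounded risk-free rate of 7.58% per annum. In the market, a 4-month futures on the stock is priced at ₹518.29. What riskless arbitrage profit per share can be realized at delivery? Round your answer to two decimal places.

PV(dividends) I = 11.01·e^(−0.0758·2/12) + 12.07·e^(−0.0758·3/12) = 22.7152
Fair futures F* = (S − I)·e^(rT) = (542.34 − 22.7152)·e^0.025267 = 519.6248 × 1.025589 = 532.9215
Market ₹518.29 < fair 532.9215: forward underpriced → reverse cash-and-carry (short the stock, invest proceeds at r, pay the dividends, go long the forward).
Profit at T = |F_mkt − F*| = |518.29 − 532.9215| = ₹14.63 per share

₹14.63 per share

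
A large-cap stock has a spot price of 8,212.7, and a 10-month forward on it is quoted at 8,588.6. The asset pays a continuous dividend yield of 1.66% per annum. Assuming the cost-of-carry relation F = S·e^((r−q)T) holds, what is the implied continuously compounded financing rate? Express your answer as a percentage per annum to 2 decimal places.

7.03%

From F = S·e^((r−q)T): (r − q) = ln(F/S)/T
ln(8588.6/8212.7) = ln(1.045771) = 0.044754
(r − q) = 0.044754 / (10/12) = 0.053705
r = ln(F/S)/T + q = 0.053705 + 0.0166 = 0.070305
r = 7.03%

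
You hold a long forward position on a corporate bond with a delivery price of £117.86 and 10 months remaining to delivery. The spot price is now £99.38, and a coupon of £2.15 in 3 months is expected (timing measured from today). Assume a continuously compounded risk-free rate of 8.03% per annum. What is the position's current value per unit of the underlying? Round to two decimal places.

PV(remaining coupons) I = 2.15·e^(−0.0803·3/12) = 2.1073
Current forward F = (S − I)·e^(rT) = (99.38 − 2.1073)·e^(0.0803·10/12) = 97.2727 × 1.069206 = 104.0046
Value (long) = (F − K)·e^(−rT) = (104.0046 − 117.86) × 0.935273 = -12.9586
Value = -£12.96

-£12.96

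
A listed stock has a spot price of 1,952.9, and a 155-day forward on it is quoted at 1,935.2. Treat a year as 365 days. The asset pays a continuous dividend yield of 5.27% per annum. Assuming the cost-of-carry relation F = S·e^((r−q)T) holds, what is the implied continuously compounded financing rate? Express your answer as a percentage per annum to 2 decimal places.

From F = S·e^((r−q)T): (r − q) = ln(F/S)/T
ln(1935.2/1952.9) = ln(0.990937) = -0.009104
(r − q) = -0.009104 / (155/365) = -0.021438
r = ln(F/S)/T + q = -0.021438 + 0.0527 = 0.031262
r = 3.13%

3.13%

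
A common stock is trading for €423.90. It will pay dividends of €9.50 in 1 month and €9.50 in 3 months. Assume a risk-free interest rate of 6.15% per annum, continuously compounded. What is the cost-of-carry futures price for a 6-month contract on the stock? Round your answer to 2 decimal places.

PV(dividends) I = 9.50·e^(−0.0615·1/12) + 9.50·e^(−0.0615·3/12)
I = 9.4514 + 9.3551 = 18.8065
F = (S − I)·e^(rT) = (423.90 − 18.8065) · e^(0.0615·6/12)
= 405.0935 · e^0.030750 = 405.0935 × 1.031228 = €417.74

€417.74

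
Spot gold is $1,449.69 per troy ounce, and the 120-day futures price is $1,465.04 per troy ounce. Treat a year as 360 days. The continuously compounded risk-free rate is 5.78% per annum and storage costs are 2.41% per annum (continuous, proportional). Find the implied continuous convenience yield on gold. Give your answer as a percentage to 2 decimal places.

F = S·e^((r+u−y)T) ⇒ (r+u−y) = ln(F/S)/T
ln(1465.04/1449.69) = 0.010533; /T ⇒ 0.031599
y = r + u − ln(F/S)/T = 0.0578 + 0.0241 − 0.031599 = 0.050301
y = 5.03%

5.03%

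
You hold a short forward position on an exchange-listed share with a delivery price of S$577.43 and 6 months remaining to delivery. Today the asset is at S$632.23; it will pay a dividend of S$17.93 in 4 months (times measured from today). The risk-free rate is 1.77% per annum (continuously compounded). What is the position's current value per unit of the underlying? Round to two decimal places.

PV(remaining dividends) I = 17.93·e^(−0.0177·4/12) = 17.8245
Current forward F = (S − I)·e^(rT) = (632.23 − 17.8245)·e^(0.0177·6/12) = 614.4055 × 1.008889 = 619.8670
Value (long) = (F − K)·e^(−rT) = (619.8670 − 577.43) × 0.991189 = 42.0631
Short position value = −(long value) = -S$42.06

-S$42.06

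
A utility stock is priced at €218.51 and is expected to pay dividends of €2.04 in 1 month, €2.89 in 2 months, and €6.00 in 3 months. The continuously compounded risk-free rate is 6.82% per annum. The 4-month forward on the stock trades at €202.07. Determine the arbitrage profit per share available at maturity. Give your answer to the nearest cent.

€10.43 per share

PV(dividends) I = 2.04·e^(−0.0682·1/12) + 2.89·e^(−0.0682·2/12) + 6.00·e^(−0.0682·3/12) = 10.7843
Fair forward F* = (S − I)·e^(rT) = (218.51 − 10.7843)·e^0.022733 = 207.7257 × 1.022993 = 212.5019
Market €202.07 < fair 212.5019: forward underpriced → reverse cash-and-carry (short the stock, invest proceeds at r, pay the dividends, go long the forward).
Profit at T = |F_mkt − F*| = |202.07 − 212.5019| = €10.43 per share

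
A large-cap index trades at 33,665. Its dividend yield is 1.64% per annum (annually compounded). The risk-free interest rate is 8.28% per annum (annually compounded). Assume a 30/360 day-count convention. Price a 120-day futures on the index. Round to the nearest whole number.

34,383

F = S · (1+r)^T / (1+q)^T
= 33665 × 1.026871 / 1.005437 = 33665 × 1.021318
F = 34,383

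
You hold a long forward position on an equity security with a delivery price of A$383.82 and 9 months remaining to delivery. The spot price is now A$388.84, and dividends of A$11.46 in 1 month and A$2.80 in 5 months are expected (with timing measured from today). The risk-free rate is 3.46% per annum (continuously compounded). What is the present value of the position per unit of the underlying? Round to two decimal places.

PV(remaining dividends) I = 11.46·e^(−0.0346·1/12) + 2.80·e^(−0.0346·5/12) = 14.1869
Current forward F = (S − I)·e^(rT) = (388.84 − 14.1869)·e^(0.0346·9/12) = 374.6531 × 1.026290 = 384.5027
Value (long) = (F − K)·e^(−rT) = (384.5027 − 383.82) × 0.974384 = 0.6652
Value = A$0.67

A$0.67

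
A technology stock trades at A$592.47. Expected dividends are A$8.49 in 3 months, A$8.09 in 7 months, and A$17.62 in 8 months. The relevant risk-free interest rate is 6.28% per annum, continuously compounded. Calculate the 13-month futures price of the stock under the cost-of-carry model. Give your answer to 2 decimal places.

A$598.80

PV(dividends) I = 8.49·e^(−0.0628·3/12) + 8.09·e^(−0.0628·7/12) + 17.62·e^(−0.0628·8/12)
I = 8.3577 + 7.7990 + 16.8975 = 33.0542
F = (S − I)·e^(rT) = (592.47 − 33.0542) · e^(0.0628·13/12)
= 559.4158 · e^0.068033 = 559.4158 × 1.070401 = A$598.80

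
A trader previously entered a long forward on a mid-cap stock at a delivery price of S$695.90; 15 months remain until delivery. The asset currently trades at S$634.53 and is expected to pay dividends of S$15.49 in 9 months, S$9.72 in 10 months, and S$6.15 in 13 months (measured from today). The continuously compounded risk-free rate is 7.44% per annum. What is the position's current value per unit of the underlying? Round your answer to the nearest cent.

-S$29.03

PV(remaining dividends) I = 15.49·e^(−0.0744·9/12) + 9.72·e^(−0.0744·10/12) + 6.15·e^(−0.0744·13/12) = 29.4588
Current forward F = (S − I)·e^(rT) = (634.53 − 29.4588)·e^(0.0744·15/12) = 605.0712 × 1.097462 = 664.0426
Value (long) = (F − K)·e^(−rT) = (664.0426 − 695.90) × 0.911194 = -29.0283
Value = -S$29.03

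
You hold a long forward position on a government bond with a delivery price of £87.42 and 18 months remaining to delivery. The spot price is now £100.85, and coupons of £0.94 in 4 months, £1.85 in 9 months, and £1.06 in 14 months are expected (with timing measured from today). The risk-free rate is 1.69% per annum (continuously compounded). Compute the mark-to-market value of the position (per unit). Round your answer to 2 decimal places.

PV(remaining coupons) I = 0.94·e^(−0.0169·4/12) + 1.85·e^(−0.0169·9/12) + 1.06·e^(−0.0169·14/12) = 3.8007
Current forward F = (S − I)·e^(rT) = (100.85 − 3.8007)·e^(0.0169·18/12) = 97.0493 × 1.025674 = 99.5409
Value (long) = (F − K)·e^(−rT) = (99.5409 − 87.42) × 0.974969 = 11.8175
Value = £11.82

£11.82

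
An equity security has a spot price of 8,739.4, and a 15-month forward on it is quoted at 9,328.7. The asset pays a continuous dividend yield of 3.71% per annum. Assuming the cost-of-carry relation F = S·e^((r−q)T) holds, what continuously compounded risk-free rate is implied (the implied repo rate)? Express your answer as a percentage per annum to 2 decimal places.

8.93%

From F = S·e^((r−q)T): (r − q) = ln(F/S)/T
ln(9328.7/8739.4) = ln(1.067430) = 0.065254
(r − q) = 0.065254 / (15/12) = 0.052203
r = ln(F/S)/T + q = 0.052203 + 0.0371 = 0.089303
r = 8.93%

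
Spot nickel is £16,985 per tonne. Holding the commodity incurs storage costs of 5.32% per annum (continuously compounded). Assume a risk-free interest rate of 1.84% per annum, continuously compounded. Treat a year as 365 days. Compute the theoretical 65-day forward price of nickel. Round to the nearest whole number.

£17,203 per tonne

Net carry = r + u − y = 0.0184 + 0.0532 − 0.0000 = 0.0716
F = S·e^((r+u−y)T) = 16985 · e^(0.0716 × 65/365) = 16985 · e^0.012751
= 16985 × 1.012833 = £17,203 per tonne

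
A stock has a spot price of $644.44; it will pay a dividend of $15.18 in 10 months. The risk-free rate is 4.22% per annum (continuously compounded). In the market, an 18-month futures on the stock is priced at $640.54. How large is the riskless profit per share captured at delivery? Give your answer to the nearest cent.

PV(dividends) I = 15.18·e^(−0.0422·10/12) = 14.6554
Fair futures F* = (S − I)·e^(rT) = (644.44 − 14.6554)·e^0.063300 = 629.7846 × 1.065346 = 670.9385
Market $640.54 < fair 670.9385: forward underpriced → reverse cash-and-carry (short the stock, invest proceeds at r, pay the dividends, go long the forward).
Profit at T = |F_mkt − F*| = |640.54 − 670.9385| = $30.40 per share

$30.40 per share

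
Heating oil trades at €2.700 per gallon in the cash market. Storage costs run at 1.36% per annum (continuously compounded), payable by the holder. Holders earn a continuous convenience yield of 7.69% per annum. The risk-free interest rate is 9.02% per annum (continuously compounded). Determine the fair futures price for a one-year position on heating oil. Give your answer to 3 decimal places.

€2.774 per gallon

Net carry = r + u − y = 0.0902 + 0.0136 − 0.0769 = 0.0269
F = S·e^((r+u−y)T) = 2.700 · e^(0.0269 × 12/12) = 2.700 · e^0.026900
= 2.700 × 1.027265 = €2.774 per gallon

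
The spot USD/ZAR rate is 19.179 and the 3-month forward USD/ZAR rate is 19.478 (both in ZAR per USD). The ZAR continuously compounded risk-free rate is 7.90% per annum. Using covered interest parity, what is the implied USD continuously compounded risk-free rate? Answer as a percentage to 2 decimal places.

1.71%

F = S·e^((r_ZAR − r_USD)T) ⇒ r_USD = r_ZAR − ln(F/S)/T
ln(19.478/19.179) = 0.015470; /(3/12) = 0.061880
r_USD = 0.0790 − 0.061880 = 0.017120
r_USD = 1.71%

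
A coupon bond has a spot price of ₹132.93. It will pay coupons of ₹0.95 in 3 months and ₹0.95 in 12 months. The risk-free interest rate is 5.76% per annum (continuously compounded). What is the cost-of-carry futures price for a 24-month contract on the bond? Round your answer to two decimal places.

PV(coupons) I = 0.95·e^(−0.0576·3/12) + 0.95·e^(−0.0576·12/12)
I = 0.9364 + 0.8968 = 1.8332
F = (S − I)·e^(rT) = (132.93 − 1.8332) · e^(0.0576·24/12)
= 131.0968 · e^0.115200 = 131.0968 × 1.122098 = ₹147.10

₹147.10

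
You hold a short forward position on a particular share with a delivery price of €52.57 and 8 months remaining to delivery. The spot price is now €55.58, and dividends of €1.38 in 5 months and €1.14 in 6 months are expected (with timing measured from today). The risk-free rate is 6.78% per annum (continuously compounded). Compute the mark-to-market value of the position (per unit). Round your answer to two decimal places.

PV(remaining dividends) I = 1.38·e^(−0.0678·5/12) + 1.14·e^(−0.0678·6/12) = 2.4436
Current forward F = (S − I)·e^(rT) = (55.58 − 2.4436)·e^(0.0678·8/12) = 53.1364 × 1.046237 = 55.5933
Value (long) = (F − K)·e^(−rT) = (55.5933 − 52.57) × 0.955806 = 2.8897
Short position value = −(long value) = -€2.89

-€2.89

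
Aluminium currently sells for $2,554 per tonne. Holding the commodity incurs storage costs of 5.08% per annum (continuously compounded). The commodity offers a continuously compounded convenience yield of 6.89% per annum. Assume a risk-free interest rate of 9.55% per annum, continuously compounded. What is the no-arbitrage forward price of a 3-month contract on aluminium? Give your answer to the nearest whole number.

$2,604 per tonne

Net carry = r + u − y = 0.0955 + 0.0508 − 0.0689 = 0.0774
F = S·e^((r+u−y)T) = 2554 · e^(0.0774 × 3/12) = 2554 · e^0.019350
= 2554 × 1.019538 = $2,604 per tonne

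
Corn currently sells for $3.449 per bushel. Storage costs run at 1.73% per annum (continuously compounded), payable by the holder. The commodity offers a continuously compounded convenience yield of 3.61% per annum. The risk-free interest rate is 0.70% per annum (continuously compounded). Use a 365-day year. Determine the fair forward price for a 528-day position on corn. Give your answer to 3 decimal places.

$3.391 per bushel

Net carry = r + u − y = 0.0070 + 0.0173 − 0.0361 = -0.0118
F = S·e^((r+u−y)T) = 3.449 · e^(-0.0118 × 528/365) = 3.449 · e^-0.017070
= 3.449 × 0.983075 = $3.391 per bushel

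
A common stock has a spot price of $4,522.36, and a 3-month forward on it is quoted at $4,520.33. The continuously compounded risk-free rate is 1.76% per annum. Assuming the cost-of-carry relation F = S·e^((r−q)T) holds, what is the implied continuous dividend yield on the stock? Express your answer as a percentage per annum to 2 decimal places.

1.94%

From F = S·e^((r−q)T): (r − q) = ln(F/S)/T
ln(4520.33/4522.36) = ln(0.999551) = -0.000449
(r − q) = -0.000449 / (3/12) = -0.001796
q = r − ln(F/S)/T = 0.0176 + 0.001796 = 0.019396
q = 1.94%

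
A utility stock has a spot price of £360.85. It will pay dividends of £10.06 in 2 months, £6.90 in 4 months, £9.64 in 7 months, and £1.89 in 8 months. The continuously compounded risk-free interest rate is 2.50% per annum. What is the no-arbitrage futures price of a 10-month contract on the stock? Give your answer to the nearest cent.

PV(dividends) I = 10.06·e^(−0.0250·2/12) + 6.90·e^(−0.0250·4/12) + 9.64·e^(−0.0250·7/12) + 1.89·e^(−0.0250·8/12)
I = 10.0182 + 6.8427 + 9.5004 + 1.8588 = 28.2201
F = (S − I)·e^(rT) = (360.85 − 28.2201) · e^(0.0250·10/12)
= 332.6299 · e^0.020833 = 332.6299 × 1.021052 = £339.63

£339.63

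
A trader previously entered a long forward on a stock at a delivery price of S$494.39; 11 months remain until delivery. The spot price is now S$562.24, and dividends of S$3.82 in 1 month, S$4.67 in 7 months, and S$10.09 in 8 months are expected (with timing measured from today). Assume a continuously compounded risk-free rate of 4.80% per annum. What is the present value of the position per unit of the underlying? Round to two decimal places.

PV(remaining dividends) I = 3.82·e^(−0.0480·1/12) + 4.67·e^(−0.0480·7/12) + 10.09·e^(−0.0480·8/12) = 18.1180
Current forward F = (S − I)·e^(rT) = (562.24 − 18.1180)·e^(0.0480·11/12) = 544.1220 × 1.044982 = 568.5977
Value (long) = (F − K)·e^(−rT) = (568.5977 − 494.39) × 0.956954 = 71.0134
Value = S$71.01

S$71.01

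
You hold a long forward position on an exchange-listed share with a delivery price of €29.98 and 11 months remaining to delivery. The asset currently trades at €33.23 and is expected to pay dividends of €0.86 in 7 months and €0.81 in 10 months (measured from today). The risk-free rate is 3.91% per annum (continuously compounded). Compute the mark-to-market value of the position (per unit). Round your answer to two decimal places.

PV(remaining dividends) I = 0.86·e^(−0.0391·7/12) + 0.81·e^(−0.0391·10/12) = 1.6246
Current forward F = (S − I)·e^(rT) = (33.23 − 1.6246)·e^(0.0391·11/12) = 31.6054 × 1.036492 = 32.7587
Value (long) = (F − K)·e^(−rT) = (32.7587 − 29.98) × 0.964793 = 2.6809
Value = €2.68

€2.68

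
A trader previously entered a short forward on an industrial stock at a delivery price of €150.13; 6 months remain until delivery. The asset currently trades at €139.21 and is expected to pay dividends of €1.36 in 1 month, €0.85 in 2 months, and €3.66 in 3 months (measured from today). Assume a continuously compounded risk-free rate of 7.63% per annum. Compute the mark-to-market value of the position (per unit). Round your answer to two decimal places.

€11.08

PV(remaining dividends) I = 1.36·e^(−0.0763·1/12) + 0.85·e^(−0.0763·2/12) + 3.66·e^(−0.0763·3/12) = 5.7815
Current forward F = (S − I)·e^(rT) = (139.21 − 5.7815)·e^(0.0763·6/12) = 133.4285 × 1.038887 = 138.6171
Value (long) = (F − K)·e^(−rT) = (138.6171 − 150.13) × 0.962569 = -11.0820
Short position value = −(long value) = €11.08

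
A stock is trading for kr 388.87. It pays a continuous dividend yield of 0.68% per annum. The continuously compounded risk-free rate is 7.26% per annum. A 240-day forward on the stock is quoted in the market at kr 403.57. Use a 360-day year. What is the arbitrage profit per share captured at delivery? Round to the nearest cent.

Fair forward: F* = S·e^(carry·T), with carry = (r − q) = 0.0726 − 0.0068 = 0.0658
F* = 388.87 · e^(0.0658 × 240/360) = 388.87 · e^0.043867 = 388.87 × 1.044843 = kr 406.3081
Market kr 403.57 < fair kr 406.3081: forward underpriced → reverse cash-and-carry (short spot, go long the forward).
At maturity, profit = |F_mkt − F*| = |403.57 − 406.3081| = kr 2.74 per share

kr 2.74 per share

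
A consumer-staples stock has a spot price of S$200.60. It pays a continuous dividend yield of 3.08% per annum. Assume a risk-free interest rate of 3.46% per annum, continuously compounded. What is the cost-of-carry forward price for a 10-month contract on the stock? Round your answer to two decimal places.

F = S·e^((r − q)T) = 200.60 · e^((0.0346 − 0.0308) × 10/12)
= 200.60 · e^0.003167 = 200.60 × 1.003172
F = S$201.24

S$201.24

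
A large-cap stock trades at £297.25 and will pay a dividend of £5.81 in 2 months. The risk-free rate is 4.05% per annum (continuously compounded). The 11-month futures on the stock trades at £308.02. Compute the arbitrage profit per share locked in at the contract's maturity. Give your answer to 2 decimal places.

PV(dividends) I = 5.81·e^(−0.0405·2/12) = 5.7709
Fair futures F* = (S − I)·e^(rT) = (297.25 − 5.7709)·e^0.037125 = 291.4791 × 1.037823 = 302.5037
Market £308.02 > fair 302.5037: forward overpriced → cash-and-carry (borrow at r, buy the stock and collect the dividends, short the forward).
Profit at T = |F_mkt − F*| = |308.02 − 302.5037| = £5.52 per share

£5.52 per share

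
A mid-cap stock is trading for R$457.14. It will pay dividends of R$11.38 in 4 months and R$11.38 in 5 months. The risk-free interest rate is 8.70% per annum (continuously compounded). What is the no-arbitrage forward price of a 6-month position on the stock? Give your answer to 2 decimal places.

PV(dividends) I = 11.38·e^(−0.0870·4/12) + 11.38·e^(−0.0870·5/12)
I = 11.0547 + 10.9749 = 22.0296
F = (S − I)·e^(rT) = (457.14 − 22.0296) · e^(0.0870·6/12)
= 435.1104 · e^0.043500 = 435.1104 × 1.044460 = R$454.46

R$454.46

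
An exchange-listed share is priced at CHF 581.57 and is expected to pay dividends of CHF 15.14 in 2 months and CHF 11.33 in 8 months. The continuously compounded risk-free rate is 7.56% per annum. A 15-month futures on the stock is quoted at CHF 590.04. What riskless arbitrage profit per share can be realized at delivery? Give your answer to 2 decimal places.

CHF 20.90 per share

PV(dividends) I = 15.14·e^(−0.0756·2/12) + 11.33·e^(−0.0756·8/12) = 25.7236
Fair futures F* = (S − I)·e^(rT) = (581.57 − 25.7236)·e^0.094500 = 555.8464 × 1.099109 = 610.9358
Market CHF 590.04 < fair 610.9358: forward underpriced → reverse cash-and-carry (short the stock, invest proceeds at r, pay the dividends, go long the forward).
Profit at T = |F_mkt − F*| = |590.04 − 610.9358| = CHF 20.90 per share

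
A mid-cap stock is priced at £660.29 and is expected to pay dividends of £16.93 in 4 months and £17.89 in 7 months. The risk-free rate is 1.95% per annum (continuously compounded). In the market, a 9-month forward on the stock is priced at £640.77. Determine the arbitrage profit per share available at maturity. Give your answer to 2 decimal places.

£5.77 per share

PV(dividends) I = 16.93·e^(−0.0195·4/12) + 17.89·e^(−0.0195·7/12) = 34.5080
Fair forward F* = (S − I)·e^(rT) = (660.29 − 34.5080)·e^0.014625 = 625.7820 × 1.014732 = 635.0010
Market £640.77 > fair 635.0010: forward overpriced → cash-and-carry (borrow at r, buy the stock and collect the dividends, short the forward).
Profit at T = |F_mkt − F*| = |640.77 − 635.0010| = £5.77 per share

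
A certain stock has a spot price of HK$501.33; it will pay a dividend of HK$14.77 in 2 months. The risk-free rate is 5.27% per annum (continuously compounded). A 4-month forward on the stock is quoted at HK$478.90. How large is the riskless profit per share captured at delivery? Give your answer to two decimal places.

HK$16.41 per share

PV(dividends) I = 14.77·e^(−0.0527·2/12) = 14.6408
Fair forward F* = (S − I)·e^(rT) = (501.33 − 14.6408)·e^0.017567 = 486.6892 × 1.017722 = 495.3143
Market HK$478.90 < fair 495.3143: forward underpriced → reverse cash-and-carry (short the stock, invest proceeds at r, pay the dividends, go long the forward).
Profit at T = |F_mkt − F*| = |478.90 − 495.3143| = HK$16.41 per share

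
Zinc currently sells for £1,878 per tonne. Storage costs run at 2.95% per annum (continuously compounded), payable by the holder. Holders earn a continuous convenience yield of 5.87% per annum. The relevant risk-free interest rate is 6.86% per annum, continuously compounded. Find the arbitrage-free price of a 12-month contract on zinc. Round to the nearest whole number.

Net carry = r + u − y = 0.0686 + 0.0295 − 0.0587 = 0.0394
F = S·e^((r+u−y)T) = 1878 · e^(0.0394 × 12/12) = 1878 · e^0.039400
= 1878 × 1.040186 = £1,953 per tonne

£1,953 per tonne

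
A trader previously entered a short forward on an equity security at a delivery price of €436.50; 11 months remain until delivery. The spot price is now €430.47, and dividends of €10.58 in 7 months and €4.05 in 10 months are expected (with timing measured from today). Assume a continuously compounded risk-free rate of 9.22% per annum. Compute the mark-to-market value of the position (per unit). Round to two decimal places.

-€15.57

PV(remaining dividends) I = 10.58·e^(−0.0922·7/12) + 4.05·e^(−0.0922·10/12) = 13.7765
Current forward F = (S − I)·e^(rT) = (430.47 − 13.7765)·e^(0.0922·11/12) = 416.6935 × 1.088191 = 453.4421
Value (long) = (F − K)·e^(−rT) = (453.4421 − 436.50) × 0.918956 = 15.5690
Short position value = −(long value) = -€15.57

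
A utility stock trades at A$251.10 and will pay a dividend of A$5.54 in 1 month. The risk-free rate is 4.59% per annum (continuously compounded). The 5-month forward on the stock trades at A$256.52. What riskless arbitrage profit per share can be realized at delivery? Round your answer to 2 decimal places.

PV(dividends) I = 5.54·e^(−0.0459·1/12) = 5.5188
Fair forward F* = (S − I)·e^(rT) = (251.10 − 5.5188)·e^0.019125 = 245.5812 × 1.019309 = 250.3231
Market A$256.52 > fair 250.3231: forward overpriced → cash-and-carry (borrow at r, buy the stock and collect the dividends, short the forward).
Profit at T = |F_mkt − F*| = |256.52 − 250.3231| = A$6.20 per share

A$6.20 per share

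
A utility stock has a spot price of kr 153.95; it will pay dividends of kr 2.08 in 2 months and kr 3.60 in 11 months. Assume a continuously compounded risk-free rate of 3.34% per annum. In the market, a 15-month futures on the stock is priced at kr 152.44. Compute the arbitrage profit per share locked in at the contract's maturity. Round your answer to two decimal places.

PV(dividends) I = 2.08·e^(−0.0334·2/12) + 3.60·e^(−0.0334·11/12) = 5.5599
Fair futures F* = (S − I)·e^(rT) = (153.95 − 5.5599)·e^0.041750 = 148.3901 × 1.042634 = 154.7166
Market kr 152.44 < fair 154.7166: forward underpriced → reverse cash-and-carry (short the stock, invest proceeds at r, pay the dividends, go long the forward).
Profit at T = |F_mkt − F*| = |152.44 − 154.7166| = kr 2.28 per share

kr 2.28 per share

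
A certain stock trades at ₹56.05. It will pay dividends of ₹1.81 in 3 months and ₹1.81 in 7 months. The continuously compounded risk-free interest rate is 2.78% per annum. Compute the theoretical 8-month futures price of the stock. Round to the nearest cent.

PV(dividends) I = 1.81·e^(−0.0278·3/12) + 1.81·e^(−0.0278·7/12)
I = 1.7975 + 1.7809 = 3.5784
F = (S − I)·e^(rT) = (56.05 − 3.5784) · e^(0.0278·8/12)
= 52.4716 · e^0.018533 = 52.4716 × 1.018706 = ₹53.45

₹53.45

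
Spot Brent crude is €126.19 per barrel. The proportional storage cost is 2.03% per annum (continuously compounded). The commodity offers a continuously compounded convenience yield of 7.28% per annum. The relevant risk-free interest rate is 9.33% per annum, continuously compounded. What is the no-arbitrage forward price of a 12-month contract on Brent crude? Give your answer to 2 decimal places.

€131.45 per barrel

Net carry = r + u − y = 0.0933 + 0.0203 − 0.0728 = 0.0408
F = S·e^((r+u−y)T) = 126.19 · e^(0.0408 × 12/12) = 126.19 · e^0.040800
= 126.19 × 1.041644 = €131.45 per barrel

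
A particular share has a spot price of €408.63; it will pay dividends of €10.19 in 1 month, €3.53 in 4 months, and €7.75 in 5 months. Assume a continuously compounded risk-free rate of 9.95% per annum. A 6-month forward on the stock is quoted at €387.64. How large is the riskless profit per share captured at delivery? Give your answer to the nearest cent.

PV(dividends) I = 10.19·e^(−0.0995·1/12) + 3.53·e^(−0.0995·4/12) + 7.75·e^(−0.0995·5/12) = 20.9560
Fair forward F* = (S − I)·e^(rT) = (408.63 − 20.9560)·e^0.049750 = 387.6740 × 1.051008 = 407.4485
Market €387.64 < fair 407.4485: forward underpriced → reverse cash-and-carry (short the stock, invest proceeds at r, pay the dividends, go long the forward).
Profit at T = |F_mkt − F*| = |387.64 − 407.4485| = €19.81 per share

€19.81 per share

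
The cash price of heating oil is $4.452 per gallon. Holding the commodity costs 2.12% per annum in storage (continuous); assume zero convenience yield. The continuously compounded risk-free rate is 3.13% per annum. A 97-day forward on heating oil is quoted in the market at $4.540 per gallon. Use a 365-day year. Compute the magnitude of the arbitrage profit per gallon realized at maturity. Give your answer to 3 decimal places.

Fair forward: F* = S·e^(carry·T), with carry = (r + u) = 0.0313 + 0.0212 = 0.0525
F* = 4.452 · e^(0.0525 × 97/365) = 4.452 · e^0.013952 = 4.452 × 1.014050 = $4.5146
Market $4.540 > fair $4.5146: forward overpriced → cash-and-carry (buy spot, short the forward).
At maturity, profit = |F_mkt − F*| = |4.540 − 4.5146| = $0.025 per gallon

$0.025 per gallon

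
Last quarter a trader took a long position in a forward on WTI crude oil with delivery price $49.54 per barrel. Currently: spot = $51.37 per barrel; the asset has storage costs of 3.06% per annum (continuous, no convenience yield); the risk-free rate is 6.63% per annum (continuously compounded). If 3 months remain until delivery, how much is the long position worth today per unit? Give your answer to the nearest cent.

$3.04 per barrel

Current fair forward for the remaining 3 months: F = S·e^((r + u)·T), (r + u) = 0.0663 + 0.0306 = 0.0969
F = 51.37 · e^(0.0969 × 3/12) = 51.37 × 1.024521 = 52.6296
Value of long forward = (F − K)·e^(−rT) = (52.6296 − 49.54) · e^(−0.0663·3/12)
= 3.0896 × 0.983562 = 3.04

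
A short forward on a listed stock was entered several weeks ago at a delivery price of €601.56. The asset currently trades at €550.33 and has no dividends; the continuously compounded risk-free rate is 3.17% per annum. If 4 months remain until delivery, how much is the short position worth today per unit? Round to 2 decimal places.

€44.91

Current fair forward for the remaining 4 months: F = S·e^(r·T), r = 0.0317
F = 550.33 · e^(0.0317 × 4/12) = 550.33 × 1.010623 = 556.1762
Value of long forward = (F − K)·e^(−rT) = (556.1762 − 601.56) · e^(−0.0317·4/12)
= -45.3838 × 0.989489 = -44.91
Short position value = −(long value) = €44.91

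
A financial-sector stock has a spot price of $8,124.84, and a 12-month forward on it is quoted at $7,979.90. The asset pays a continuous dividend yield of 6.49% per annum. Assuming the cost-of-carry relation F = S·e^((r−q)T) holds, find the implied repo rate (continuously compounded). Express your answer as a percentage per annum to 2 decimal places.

4.69%

From F = S·e^((r−q)T): (r − q) = ln(F/S)/T
ln(7979.90/8124.84) = ln(0.982161) = -0.018000
(r − q) = -0.018000 / (12/12) = -0.018000
r = ln(F/S)/T + q = -0.018000 + 0.0649 = 0.046900
r = 4.69%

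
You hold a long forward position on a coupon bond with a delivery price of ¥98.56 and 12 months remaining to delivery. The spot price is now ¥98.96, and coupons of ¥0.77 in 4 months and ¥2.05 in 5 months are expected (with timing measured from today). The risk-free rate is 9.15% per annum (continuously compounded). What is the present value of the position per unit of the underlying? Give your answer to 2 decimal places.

¥6.30

PV(remaining coupons) I = 0.77·e^(−0.0915·4/12) + 2.05·e^(−0.0915·5/12) = 2.7202
Current forward F = (S − I)·e^(rT) = (98.96 − 2.7202)·e^(0.0915·12/12) = 96.2398 × 1.095817 = 105.4612
Value (long) = (F − K)·e^(−rT) = (105.4612 − 98.56) × 0.912561 = 6.2978
Value = ¥6.30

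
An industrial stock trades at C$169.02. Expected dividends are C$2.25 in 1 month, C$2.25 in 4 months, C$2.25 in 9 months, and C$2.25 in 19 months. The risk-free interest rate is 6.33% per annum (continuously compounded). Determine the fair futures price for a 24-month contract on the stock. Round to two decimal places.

PV(dividends) I = 2.25·e^(−0.0633·1/12) + 2.25·e^(−0.0633·4/12) + 2.25·e^(−0.0633·9/12) + 2.25·e^(−0.0633·19/12)
I = 2.2382 + 2.2030 + 2.1457 + 2.0354 = 8.6223
F = (S − I)·e^(rT) = (169.02 − 8.6223) · e^(0.0633·24/12)
= 160.3977 · e^0.126600 = 160.3977 × 1.134963 = C$182.05

C$182.05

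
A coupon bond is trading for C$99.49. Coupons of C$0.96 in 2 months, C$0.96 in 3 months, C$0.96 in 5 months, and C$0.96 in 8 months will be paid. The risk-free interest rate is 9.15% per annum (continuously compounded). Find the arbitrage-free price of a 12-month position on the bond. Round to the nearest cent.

PV(coupons) I = 0.96·e^(−0.0915·2/12) + 0.96·e^(−0.0915·3/12) + 0.96·e^(−0.0915·5/12) + 0.96·e^(−0.0915·8/12)
I = 0.9455 + 0.9383 + 0.9241 + 0.9032 = 3.7111
F = (S − I)·e^(rT) = (99.49 − 3.7111) · e^(0.0915·12/12)
= 95.7789 · e^0.091500 = 95.7789 × 1.095817 = C$104.96

C$104.96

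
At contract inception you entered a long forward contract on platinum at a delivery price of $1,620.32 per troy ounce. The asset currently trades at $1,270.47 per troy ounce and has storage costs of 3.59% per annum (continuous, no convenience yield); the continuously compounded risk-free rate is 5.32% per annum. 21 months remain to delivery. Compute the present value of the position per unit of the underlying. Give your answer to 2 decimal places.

-$123.43 per troy ounce

Current fair forward for the remaining 21 months: F = S·e^((r + u)·T), (r + u) = 0.0532 + 0.0359 = 0.0891
F = 1270.47 · e^(0.0891 × 21/12) = 1270.47 × 1.16873854 = 1484.8473
Value of long forward = (F − K)·e^(−rT) = (1484.8473 − 1620.32) · e^(−0.0532·21/12)
= -135.4727 × 0.91110239 = -123.43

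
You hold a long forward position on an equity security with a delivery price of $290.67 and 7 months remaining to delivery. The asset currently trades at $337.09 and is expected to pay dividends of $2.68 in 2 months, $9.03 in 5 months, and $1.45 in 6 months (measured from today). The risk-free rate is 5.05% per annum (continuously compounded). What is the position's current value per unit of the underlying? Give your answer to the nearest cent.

$41.94

PV(remaining dividends) I = 2.68·e^(−0.0505·2/12) + 9.03·e^(−0.0505·5/12) + 1.45·e^(−0.0505·6/12) = 12.9134
Current forward F = (S − I)·e^(rT) = (337.09 − 12.9134)·e^(0.0505·7/12) = 324.1766 × 1.029897 = 333.8685
Value (long) = (F − K)·e^(−rT) = (333.8685 − 290.67) × 0.970971 = 41.9445
Value = $41.94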